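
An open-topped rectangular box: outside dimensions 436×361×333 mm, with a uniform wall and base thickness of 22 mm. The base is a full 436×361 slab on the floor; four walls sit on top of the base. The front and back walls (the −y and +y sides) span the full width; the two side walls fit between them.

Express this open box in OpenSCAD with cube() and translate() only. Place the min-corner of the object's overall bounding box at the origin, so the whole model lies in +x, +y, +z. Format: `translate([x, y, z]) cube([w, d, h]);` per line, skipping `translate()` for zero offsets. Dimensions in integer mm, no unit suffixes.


cube([436, 361, 22]);
translate([0, 0, 22]) cube([436, 22, 311]);
translate([0, 339, 22]) cube([436, 22, 311]);
translate([0, 22, 22]) cube([22, 317, 311]);
translate([414, 22, 22]) cube([22, 317, 311]);


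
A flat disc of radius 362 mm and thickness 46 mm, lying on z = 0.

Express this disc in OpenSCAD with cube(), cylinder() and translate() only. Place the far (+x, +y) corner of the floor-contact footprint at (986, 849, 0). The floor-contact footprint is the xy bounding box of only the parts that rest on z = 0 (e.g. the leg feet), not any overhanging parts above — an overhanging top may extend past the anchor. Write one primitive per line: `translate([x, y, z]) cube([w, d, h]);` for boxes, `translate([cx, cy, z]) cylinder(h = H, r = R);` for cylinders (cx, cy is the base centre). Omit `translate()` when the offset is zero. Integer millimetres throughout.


translate([624, 487, 0]) cylinder(h = 46, r = 362);


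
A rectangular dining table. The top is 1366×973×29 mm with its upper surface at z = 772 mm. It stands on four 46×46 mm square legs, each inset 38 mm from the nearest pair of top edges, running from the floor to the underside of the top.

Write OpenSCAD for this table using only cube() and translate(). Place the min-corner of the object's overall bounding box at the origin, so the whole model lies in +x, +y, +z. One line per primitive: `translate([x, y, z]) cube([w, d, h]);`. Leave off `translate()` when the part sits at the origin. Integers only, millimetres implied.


translate([0, 0, 743]) cube([1366, 973, 29]);
translate([38, 38, 0]) cube([46, 46, 743]);
translate([1282, 38, 0]) cube([46, 46, 743]);
translate([38, 889, 0]) cube([46, 46, 743]);
translate([1282, 889, 0]) cube([46, 46, 743]);


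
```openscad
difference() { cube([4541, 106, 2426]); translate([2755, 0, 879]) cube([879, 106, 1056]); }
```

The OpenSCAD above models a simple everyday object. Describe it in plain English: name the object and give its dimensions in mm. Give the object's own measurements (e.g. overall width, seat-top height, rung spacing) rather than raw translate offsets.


A wall 4541 mm long (x), 106 mm thick (y), 2426 mm tall, with a rectangular window opening cut through it. The opening is 879 mm wide and 1056 mm tall; its sill is at z = 879 mm and its near (−x) edge is 2755 mm from the wall's −x end. The opening passes through the full wall thickness.


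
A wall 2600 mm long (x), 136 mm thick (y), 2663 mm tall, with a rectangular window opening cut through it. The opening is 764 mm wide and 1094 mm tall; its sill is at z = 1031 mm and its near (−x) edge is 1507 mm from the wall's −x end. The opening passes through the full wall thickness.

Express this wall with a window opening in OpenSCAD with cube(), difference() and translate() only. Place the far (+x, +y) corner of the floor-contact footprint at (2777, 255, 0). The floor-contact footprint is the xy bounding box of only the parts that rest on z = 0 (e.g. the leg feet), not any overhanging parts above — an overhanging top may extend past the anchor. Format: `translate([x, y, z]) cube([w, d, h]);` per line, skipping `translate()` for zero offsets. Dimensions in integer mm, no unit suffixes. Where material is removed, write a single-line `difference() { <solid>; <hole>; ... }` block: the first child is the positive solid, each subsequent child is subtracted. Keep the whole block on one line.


difference() { translate([177, 119, 0]) cube([2600, 136, 2663]); translate([1684, 119, 1031]) cube([764, 136, 1094]); }


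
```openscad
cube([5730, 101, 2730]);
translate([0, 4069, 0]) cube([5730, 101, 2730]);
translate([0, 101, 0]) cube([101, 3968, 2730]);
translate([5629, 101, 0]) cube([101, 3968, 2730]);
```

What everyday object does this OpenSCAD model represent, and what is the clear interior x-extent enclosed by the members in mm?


A house (or room) frame. The interior width is 5528 mm.

Four 2730 mm walls enclosing a rectangle with no floor or roof — a room or house frame. Outside width is 5730 mm and wall thickness is 101 mm, so the interior width is 5730 − 2 × 101 = 5528 mm.


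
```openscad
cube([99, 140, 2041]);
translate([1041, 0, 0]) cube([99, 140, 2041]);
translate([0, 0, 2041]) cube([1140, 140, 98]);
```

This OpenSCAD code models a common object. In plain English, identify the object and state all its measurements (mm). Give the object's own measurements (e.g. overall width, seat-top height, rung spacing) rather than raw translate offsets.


A door frame. The clear opening is 942 mm wide and 2041 mm high. Two 99 mm wide jambs, 140 mm deep, stand either side of the opening from the floor to the top of the opening. A 98 mm thick head sits across the top of both jambs, spanning the full outside width of the frame.


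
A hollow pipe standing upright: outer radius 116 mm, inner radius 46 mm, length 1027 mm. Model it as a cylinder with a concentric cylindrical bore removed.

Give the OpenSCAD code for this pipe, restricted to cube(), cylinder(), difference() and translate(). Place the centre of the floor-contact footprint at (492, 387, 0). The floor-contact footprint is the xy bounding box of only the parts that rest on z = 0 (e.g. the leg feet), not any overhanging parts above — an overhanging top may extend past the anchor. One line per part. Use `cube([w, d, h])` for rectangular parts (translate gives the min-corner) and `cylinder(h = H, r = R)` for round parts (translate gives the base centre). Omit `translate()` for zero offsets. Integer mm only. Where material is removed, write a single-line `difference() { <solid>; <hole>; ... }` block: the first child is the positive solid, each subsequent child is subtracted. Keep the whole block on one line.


difference() { translate([492, 387, 0]) cylinder(h = 1027, r = 116); translate([492, 387, 0]) cylinder(h = 1027, r = 46); }


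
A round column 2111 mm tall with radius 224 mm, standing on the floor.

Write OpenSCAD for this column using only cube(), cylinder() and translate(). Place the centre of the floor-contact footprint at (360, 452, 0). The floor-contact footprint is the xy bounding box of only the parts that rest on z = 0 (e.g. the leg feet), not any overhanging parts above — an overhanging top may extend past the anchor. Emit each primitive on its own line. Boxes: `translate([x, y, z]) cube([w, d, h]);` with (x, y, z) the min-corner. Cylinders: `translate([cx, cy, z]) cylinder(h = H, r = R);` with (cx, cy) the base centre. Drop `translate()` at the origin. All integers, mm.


translate([360, 452, 0]) cylinder(h = 2111, r = 224);


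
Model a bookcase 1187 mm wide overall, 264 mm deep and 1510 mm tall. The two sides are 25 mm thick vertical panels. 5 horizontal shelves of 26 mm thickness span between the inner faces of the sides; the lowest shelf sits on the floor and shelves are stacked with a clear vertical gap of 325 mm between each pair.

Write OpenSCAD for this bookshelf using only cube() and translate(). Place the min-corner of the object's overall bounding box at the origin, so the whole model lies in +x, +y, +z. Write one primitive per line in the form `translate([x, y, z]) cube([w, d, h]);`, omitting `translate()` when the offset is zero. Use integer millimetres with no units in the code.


cube([25, 264, 1510]);
translate([1162, 0, 0]) cube([25, 264, 1510]);
translate([25, 0, 0]) cube([1137, 264, 26]);
translate([25, 0, 351]) cube([1137, 264, 26]);
translate([25, 0, 702]) cube([1137, 264, 26]);
translate([25, 0, 1053]) cube([1137, 264, 26]);
translate([25, 0, 1404]) cube([1137, 264, 26]);


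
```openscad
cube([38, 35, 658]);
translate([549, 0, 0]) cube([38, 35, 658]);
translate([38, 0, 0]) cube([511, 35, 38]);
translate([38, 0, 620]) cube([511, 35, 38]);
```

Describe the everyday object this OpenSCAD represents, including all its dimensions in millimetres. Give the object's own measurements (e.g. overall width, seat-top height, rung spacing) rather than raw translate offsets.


A rectangular picture frame lying in the x–z plane (depth along y). The opening is 511 mm wide (x) by 582 mm tall (z), surrounded by a border 38 mm wide on all four sides. The frame is 35 mm deep and is made of two full-height vertical stiles with two horizontal rails fitted between them.


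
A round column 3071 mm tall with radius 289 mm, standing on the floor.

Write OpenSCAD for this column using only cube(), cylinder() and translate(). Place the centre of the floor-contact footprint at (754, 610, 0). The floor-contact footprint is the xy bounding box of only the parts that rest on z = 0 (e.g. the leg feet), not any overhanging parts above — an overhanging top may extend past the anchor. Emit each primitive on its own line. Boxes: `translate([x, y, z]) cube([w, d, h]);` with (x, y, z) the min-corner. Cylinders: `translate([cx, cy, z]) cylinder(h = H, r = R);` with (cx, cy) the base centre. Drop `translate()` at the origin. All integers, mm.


translate([754, 610, 0]) cylinder(h = 3071, r = 289);


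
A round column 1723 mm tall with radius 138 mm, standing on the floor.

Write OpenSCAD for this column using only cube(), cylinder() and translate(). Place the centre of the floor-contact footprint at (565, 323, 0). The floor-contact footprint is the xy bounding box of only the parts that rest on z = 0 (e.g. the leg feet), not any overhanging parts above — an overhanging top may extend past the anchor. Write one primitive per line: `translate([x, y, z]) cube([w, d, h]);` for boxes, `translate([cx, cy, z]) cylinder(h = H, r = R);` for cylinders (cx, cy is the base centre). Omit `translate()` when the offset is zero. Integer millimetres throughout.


translate([565, 323, 0]) cylinder(h = 1723, r = 138);


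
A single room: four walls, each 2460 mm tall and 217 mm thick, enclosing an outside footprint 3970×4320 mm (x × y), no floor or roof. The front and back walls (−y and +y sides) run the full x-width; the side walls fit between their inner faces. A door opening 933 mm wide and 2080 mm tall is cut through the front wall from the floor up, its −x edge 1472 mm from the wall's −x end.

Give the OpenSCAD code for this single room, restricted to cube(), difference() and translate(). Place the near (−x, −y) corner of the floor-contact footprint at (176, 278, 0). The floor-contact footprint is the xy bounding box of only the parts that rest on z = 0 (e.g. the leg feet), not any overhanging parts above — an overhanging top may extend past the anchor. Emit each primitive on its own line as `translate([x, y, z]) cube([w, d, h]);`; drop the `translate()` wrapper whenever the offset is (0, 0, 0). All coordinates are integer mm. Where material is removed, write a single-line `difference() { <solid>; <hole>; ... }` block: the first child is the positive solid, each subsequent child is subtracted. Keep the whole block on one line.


difference() { translate([176, 278, 0]) cube([3970, 217, 2460]); translate([1648, 278, 0]) cube([933, 217, 2080]); }
translate([176, 4381, 0]) cube([3970, 217, 2460]);
translate([176, 495, 0]) cube([217, 3886, 2460]);
translate([3929, 495, 0]) cube([217, 3886, 2460]);


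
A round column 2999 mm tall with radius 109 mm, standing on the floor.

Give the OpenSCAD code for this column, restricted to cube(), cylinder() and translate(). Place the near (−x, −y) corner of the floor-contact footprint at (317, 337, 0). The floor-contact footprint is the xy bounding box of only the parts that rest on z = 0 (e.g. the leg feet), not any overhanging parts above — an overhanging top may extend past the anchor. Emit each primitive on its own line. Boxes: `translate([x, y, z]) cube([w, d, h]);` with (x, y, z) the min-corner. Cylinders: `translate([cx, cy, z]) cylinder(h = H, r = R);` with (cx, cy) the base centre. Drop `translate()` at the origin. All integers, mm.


translate([426, 446, 0]) cylinder(h = 2999, r = 109);


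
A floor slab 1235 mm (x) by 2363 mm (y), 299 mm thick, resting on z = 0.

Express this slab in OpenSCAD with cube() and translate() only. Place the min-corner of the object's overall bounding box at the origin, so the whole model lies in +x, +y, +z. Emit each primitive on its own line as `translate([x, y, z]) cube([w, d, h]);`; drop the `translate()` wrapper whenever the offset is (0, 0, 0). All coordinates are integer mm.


cube([1235, 2363, 299]);


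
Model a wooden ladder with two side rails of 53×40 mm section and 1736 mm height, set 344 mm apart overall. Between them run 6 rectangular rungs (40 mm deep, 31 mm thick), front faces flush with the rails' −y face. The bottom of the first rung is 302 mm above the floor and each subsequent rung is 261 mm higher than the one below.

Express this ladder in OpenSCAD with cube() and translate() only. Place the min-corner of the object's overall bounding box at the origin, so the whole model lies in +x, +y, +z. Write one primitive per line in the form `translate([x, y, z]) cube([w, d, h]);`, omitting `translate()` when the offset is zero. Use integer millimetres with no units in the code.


// rung span = 344 - 2*53 = 238
// rung[k] z = 302 + k*261
cube([53, 40, 1736]);
translate([291, 0, 0]) cube([53, 40, 1736]);
translate([53, 0, 302]) cube([238, 40, 31]);
translate([53, 0, 563]) cube([238, 40, 31]);
translate([53, 0, 824]) cube([238, 40, 31]);
translate([53, 0, 1085]) cube([238, 40, 31]);
translate([53, 0, 1346]) cube([238, 40, 31]);
translate([53, 0, 1607]) cube([238, 40, 31]);


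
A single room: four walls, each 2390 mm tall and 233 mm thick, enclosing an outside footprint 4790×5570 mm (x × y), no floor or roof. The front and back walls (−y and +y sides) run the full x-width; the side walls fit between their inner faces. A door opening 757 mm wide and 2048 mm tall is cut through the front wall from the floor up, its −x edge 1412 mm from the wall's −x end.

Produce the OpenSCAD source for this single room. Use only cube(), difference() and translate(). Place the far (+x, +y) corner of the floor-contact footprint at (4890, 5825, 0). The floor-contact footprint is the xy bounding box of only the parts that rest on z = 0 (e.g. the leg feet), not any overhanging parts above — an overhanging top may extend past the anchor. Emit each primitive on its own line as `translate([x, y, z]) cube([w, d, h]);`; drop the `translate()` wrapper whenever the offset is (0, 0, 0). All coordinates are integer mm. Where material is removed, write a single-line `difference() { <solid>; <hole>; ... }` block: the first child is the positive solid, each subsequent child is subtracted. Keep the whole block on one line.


difference() { translate([100, 255, 0]) cube([4790, 233, 2390]); translate([1512, 255, 0]) cube([757, 233, 2048]); }
translate([100, 5592, 0]) cube([4790, 233, 2390]);
translate([100, 488, 0]) cube([233, 5104, 2390]);
translate([4657, 488, 0]) cube([233, 5104, 2390]);


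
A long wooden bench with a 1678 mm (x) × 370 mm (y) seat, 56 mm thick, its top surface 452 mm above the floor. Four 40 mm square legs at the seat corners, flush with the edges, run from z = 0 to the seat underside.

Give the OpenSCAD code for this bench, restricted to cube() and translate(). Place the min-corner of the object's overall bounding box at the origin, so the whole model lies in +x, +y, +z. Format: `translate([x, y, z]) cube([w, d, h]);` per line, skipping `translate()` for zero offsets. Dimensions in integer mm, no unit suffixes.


translate([0, 0, 396]) cube([1678, 370, 56]);
cube([40, 40, 396]);
translate([0, 330, 0]) cube([40, 40, 396]);
translate([1638, 0, 0]) cube([40, 40, 396]);
translate([1638, 330, 0]) cube([40, 40, 396]);


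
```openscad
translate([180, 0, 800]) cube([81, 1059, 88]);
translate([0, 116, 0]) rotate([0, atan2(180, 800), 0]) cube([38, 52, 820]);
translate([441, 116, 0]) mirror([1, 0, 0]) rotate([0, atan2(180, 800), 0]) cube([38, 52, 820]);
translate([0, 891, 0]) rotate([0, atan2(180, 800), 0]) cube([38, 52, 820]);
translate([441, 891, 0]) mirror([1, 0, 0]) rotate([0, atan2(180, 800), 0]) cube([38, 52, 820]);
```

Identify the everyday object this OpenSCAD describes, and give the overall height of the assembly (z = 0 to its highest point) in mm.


A sawhorse. The overall height is 888 mm.

A beam across two mirrored pairs of raked legs — a sawhorse. The beam's underside is at z = 800 (matching the legs' vertical rise in atan2(180, 800)) and the beam is 88 mm tall, so its top is at 800 + 88 = 888 mm. The raked legs top out at the beam's underside, so that is the highest point.


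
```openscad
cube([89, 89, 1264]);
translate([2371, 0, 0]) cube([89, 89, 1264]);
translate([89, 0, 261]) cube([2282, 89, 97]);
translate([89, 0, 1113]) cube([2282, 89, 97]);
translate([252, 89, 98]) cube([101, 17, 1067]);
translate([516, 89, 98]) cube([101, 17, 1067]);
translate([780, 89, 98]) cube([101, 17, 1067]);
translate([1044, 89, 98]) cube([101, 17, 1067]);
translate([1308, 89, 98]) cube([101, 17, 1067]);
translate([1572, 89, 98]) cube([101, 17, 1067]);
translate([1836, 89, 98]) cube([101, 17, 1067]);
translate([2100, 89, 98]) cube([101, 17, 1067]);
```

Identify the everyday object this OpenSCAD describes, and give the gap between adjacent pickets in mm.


A fence section. The picket gap is 163 mm.

Two posts, two rails, 8 pickets — a fence section. Span 2282 mm holds 8 pickets of 101 mm with 9 equal gaps: ⌊(2282 − 8·101) / 9⌋ = 163 mm.


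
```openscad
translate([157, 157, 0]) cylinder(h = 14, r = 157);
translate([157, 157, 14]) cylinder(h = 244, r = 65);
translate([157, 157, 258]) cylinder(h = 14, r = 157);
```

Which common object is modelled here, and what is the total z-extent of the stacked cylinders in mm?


A spool. The overall height is 272 mm.

Three coaxial cylinders, large–small–large — a spool. Two 14 mm flanges and a 244 mm core give 14 + 244 + 14 = 272 mm.


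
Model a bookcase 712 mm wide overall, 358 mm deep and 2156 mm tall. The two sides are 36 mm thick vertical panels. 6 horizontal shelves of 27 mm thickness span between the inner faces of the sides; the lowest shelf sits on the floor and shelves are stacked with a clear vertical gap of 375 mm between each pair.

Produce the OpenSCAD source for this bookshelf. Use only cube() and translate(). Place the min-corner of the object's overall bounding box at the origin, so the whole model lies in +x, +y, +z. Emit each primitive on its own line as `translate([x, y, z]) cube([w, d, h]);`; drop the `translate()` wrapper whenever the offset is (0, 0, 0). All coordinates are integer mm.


cube([36, 358, 2156]);
translate([676, 0, 0]) cube([36, 358, 2156]);
translate([36, 0, 0]) cube([640, 358, 27]);
translate([36, 0, 402]) cube([640, 358, 27]);
translate([36, 0, 804]) cube([640, 358, 27]);
translate([36, 0, 1206]) cube([640, 358, 27]);
translate([36, 0, 1608]) cube([640, 358, 27]);
translate([36, 0, 2010]) cube([640, 358, 27]);


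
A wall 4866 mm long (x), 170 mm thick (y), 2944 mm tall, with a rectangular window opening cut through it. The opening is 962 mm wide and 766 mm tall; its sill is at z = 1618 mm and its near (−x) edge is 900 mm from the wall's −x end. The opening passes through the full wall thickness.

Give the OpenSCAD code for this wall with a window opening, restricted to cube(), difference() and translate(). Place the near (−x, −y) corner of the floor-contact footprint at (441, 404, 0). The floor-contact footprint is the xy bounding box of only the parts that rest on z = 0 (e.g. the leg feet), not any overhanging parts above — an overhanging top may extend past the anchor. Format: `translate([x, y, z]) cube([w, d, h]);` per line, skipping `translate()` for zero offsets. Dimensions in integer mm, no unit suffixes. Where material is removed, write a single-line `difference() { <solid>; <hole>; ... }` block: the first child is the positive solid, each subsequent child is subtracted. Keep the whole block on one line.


difference() { translate([441, 404, 0]) cube([4866, 170, 2944]); translate([1341, 404, 1618]) cube([962, 170, 766]); }


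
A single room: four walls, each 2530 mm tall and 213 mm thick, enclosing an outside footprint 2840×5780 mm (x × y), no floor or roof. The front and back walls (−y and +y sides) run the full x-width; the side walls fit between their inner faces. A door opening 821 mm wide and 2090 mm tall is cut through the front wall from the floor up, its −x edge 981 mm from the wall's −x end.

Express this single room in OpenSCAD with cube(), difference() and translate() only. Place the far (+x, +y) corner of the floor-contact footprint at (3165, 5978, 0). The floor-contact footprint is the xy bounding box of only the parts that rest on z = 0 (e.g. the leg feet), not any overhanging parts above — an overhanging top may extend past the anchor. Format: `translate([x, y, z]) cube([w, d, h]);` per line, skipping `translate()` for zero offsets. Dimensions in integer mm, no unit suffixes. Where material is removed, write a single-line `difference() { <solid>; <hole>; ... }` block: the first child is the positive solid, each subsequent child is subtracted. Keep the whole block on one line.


difference() { translate([325, 198, 0]) cube([2840, 213, 2530]); translate([1306, 198, 0]) cube([821, 213, 2090]); }
translate([325, 5765, 0]) cube([2840, 213, 2530]);
translate([325, 411, 0]) cube([213, 5354, 2530]);
translate([2952, 411, 0]) cube([213, 5354, 2530]);


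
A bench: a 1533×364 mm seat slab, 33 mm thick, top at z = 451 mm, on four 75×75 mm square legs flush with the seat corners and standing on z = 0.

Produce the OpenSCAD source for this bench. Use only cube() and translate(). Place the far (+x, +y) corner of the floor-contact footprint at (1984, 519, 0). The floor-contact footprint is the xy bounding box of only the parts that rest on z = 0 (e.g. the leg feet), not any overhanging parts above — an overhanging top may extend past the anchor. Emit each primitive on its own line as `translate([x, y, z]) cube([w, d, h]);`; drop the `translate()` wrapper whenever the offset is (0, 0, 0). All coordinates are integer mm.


translate([451, 155, 418]) cube([1533, 364, 33]);
translate([451, 155, 0]) cube([75, 75, 418]);
translate([451, 444, 0]) cube([75, 75, 418]);
translate([1909, 155, 0]) cube([75, 75, 418]);
translate([1909, 444, 0]) cube([75, 75, 418]);


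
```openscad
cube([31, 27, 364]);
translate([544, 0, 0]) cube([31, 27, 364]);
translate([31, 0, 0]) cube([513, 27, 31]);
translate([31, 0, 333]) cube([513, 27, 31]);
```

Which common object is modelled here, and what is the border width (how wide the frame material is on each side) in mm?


A picture frame. The border width is 31 mm.

Four thin pieces enclosing a rectangular opening — a picture frame. The two full-height stiles are 364 mm tall; the top rail sits at z = 333 and is 31 mm tall, so the border above the opening is 364 − 333 = 31 mm, matching the stile x-width.


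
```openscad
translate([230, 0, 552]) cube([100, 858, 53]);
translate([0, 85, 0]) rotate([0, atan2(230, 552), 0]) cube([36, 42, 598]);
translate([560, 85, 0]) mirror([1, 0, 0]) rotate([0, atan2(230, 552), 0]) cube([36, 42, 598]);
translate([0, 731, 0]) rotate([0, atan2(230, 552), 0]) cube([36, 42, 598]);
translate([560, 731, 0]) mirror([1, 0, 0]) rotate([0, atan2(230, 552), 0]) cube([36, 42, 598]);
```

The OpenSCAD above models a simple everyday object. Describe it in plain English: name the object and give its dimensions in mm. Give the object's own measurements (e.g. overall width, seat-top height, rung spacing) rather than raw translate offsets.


A sawhorse. A 100×858×53 mm beam (x, y, z) sits on two A-frame leg pairs. Each pair is two raked legs of 36×42 mm section (42 mm along y) splaying symmetrically in x. Each leg rises 552 mm vertically over 230 mm of horizontal reach and is 598 mm long along its own axis. Every leg's outer bottom edge rests on the floor and its outer top edge meets a bottom edge of the beam — the left legs (tilting toward +x) meet the beam's −x bottom edge, the right legs (their mirror images, tilting toward −x) meet its +x bottom edge — so the leg tops tuck under the beam, the beam's underside is 552 mm above the floor, and the feet are 560 mm apart outside-to-outside with the beam centred between them. The two leg pairs are set in 85 mm from either end of the beam.


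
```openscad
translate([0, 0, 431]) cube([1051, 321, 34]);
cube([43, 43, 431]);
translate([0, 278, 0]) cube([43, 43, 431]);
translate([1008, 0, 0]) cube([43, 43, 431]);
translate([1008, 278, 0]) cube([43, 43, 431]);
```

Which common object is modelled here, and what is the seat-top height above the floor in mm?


A bench. The seat-top height is 465 mm.

A long slab on four corner posts — a bench. The slab sits at z = 431 with thickness 34, so the top is 431 + 34 = 465 mm.


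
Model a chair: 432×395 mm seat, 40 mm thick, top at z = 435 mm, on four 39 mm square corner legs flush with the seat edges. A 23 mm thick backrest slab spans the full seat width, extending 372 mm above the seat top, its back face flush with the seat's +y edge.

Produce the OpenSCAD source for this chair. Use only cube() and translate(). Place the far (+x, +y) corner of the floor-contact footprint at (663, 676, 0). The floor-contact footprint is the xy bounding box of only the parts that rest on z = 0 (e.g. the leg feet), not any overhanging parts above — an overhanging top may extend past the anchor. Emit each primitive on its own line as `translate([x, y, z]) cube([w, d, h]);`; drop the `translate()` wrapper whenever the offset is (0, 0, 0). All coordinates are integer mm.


// leg_h = 435 - 40 = 395
translate([231, 281, 395]) cube([432, 395, 40]);
translate([231, 281, 0]) cube([39, 39, 395]);
translate([624, 281, 0]) cube([39, 39, 395]);
translate([231, 637, 0]) cube([39, 39, 395]);
translate([624, 637, 0]) cube([39, 39, 395]);
translate([231, 653, 435]) cube([432, 23, 372]);


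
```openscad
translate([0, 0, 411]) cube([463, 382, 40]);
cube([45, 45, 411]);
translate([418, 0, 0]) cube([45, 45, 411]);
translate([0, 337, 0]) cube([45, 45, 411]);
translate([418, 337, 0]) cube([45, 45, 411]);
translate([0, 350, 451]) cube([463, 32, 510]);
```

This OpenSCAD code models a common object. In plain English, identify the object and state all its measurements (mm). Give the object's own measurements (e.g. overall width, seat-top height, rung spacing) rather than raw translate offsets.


A chair. The seat is a 463×382×40 mm slab with its top at z = 451 mm, on four 45×45 mm corner legs (flush with the seat edges, standing on z = 0). A flat backrest 32 mm thick, 510 mm tall, spans the full seat width and rises from the seat top along its +y edge, rear face flush with the rear of the seat.


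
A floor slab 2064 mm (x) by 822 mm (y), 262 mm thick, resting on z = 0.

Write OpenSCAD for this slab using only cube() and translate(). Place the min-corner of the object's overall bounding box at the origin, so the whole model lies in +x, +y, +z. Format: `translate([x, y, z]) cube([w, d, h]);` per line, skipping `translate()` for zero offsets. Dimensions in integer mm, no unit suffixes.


cube([2064, 822, 262]);


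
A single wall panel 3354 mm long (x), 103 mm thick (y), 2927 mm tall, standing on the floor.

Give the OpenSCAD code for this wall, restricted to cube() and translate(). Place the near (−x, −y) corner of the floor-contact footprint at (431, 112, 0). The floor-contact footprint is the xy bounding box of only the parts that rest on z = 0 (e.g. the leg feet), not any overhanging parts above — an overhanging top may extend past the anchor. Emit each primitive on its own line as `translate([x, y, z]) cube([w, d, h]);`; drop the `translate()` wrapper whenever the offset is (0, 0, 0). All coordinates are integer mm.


translate([431, 112, 0]) cube([3354, 103, 2927]);


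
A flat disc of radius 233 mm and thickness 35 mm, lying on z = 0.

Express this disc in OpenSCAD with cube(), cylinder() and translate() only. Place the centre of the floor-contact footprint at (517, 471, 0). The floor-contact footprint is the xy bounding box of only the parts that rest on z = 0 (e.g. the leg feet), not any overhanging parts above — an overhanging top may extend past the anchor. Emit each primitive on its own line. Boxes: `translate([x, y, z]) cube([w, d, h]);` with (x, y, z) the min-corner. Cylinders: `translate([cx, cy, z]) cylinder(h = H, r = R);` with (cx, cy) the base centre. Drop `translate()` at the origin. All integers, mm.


translate([517, 471, 0]) cylinder(h = 35, r = 233);


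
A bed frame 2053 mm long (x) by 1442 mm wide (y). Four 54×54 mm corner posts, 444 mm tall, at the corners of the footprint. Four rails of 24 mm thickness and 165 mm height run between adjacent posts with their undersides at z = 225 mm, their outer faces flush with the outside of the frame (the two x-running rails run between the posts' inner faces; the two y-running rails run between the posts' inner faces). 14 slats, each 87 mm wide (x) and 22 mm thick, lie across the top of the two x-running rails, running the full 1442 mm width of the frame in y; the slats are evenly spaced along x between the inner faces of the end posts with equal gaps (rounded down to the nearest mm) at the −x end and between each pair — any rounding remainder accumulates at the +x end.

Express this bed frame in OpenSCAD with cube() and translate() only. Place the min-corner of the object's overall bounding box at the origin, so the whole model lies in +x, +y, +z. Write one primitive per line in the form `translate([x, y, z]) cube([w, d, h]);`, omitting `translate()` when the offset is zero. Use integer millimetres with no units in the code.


cube([54, 54, 444]);
translate([0, 1388, 0]) cube([54, 54, 444]);
translate([1999, 0, 0]) cube([54, 54, 444]);
translate([1999, 1388, 0]) cube([54, 54, 444]);
translate([54, 0, 225]) cube([1945, 24, 165]);
translate([54, 1418, 225]) cube([1945, 24, 165]);
translate([0, 54, 225]) cube([24, 1334, 165]);
translate([2029, 54, 225]) cube([24, 1334, 165]);
translate([102, 0, 390]) cube([87, 1442, 22]);
translate([237, 0, 390]) cube([87, 1442, 22]);
translate([372, 0, 390]) cube([87, 1442, 22]);
translate([507, 0, 390]) cube([87, 1442, 22]);
translate([642, 0, 390]) cube([87, 1442, 22]);
translate([777, 0, 390]) cube([87, 1442, 22]);
translate([912, 0, 390]) cube([87, 1442, 22]);
translate([1047, 0, 390]) cube([87, 1442, 22]);
translate([1182, 0, 390]) cube([87, 1442, 22]);
translate([1317, 0, 390]) cube([87, 1442, 22]);
translate([1452, 0, 390]) cube([87, 1442, 22]);
translate([1587, 0, 390]) cube([87, 1442, 22]);
translate([1722, 0, 390]) cube([87, 1442, 22]);
translate([1857, 0, 390]) cube([87, 1442, 22]);


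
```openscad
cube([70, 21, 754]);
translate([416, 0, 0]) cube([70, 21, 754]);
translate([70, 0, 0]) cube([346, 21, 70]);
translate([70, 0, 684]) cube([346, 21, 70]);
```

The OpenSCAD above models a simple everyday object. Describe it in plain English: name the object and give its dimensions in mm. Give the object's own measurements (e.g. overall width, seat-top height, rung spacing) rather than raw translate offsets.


A rectangular picture frame lying in the x–z plane (depth along y). The opening is 346 mm wide (x) by 614 mm tall (z), surrounded by a border 70 mm wide on all four sides. The frame is 21 mm deep and is made of two full-height vertical stiles with two horizontal rails fitted between them.


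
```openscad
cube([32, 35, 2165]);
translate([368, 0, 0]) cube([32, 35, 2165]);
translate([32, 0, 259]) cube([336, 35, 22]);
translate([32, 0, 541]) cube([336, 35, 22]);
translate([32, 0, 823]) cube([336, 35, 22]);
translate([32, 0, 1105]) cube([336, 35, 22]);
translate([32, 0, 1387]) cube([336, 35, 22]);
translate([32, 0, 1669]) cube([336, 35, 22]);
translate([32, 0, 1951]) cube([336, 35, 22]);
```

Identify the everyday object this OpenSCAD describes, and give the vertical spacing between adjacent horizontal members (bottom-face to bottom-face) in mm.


A ladder. The rung spacing is 282 mm.

Two tall 32×35 posts with 7 short bars between them — a ladder. Adjacent rungs sit at z = 259 and z = 541, so the spacing is 541 − 259 = 282 mm.


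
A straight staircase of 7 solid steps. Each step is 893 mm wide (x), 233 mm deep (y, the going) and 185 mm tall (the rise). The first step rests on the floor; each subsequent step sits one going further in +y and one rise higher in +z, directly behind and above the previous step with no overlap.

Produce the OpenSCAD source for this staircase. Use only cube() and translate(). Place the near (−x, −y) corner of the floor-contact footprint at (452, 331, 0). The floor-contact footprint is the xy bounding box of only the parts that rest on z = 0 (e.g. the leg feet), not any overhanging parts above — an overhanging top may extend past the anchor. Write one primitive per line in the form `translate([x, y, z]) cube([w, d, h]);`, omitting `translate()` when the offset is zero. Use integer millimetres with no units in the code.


translate([452, 331, 0]) cube([893, 233, 185]);
translate([452, 564, 185]) cube([893, 233, 185]);
translate([452, 797, 370]) cube([893, 233, 185]);
translate([452, 1030, 555]) cube([893, 233, 185]);
translate([452, 1263, 740]) cube([893, 233, 185]);
translate([452, 1496, 925]) cube([893, 233, 185]);
translate([452, 1729, 1110]) cube([893, 233, 185]);


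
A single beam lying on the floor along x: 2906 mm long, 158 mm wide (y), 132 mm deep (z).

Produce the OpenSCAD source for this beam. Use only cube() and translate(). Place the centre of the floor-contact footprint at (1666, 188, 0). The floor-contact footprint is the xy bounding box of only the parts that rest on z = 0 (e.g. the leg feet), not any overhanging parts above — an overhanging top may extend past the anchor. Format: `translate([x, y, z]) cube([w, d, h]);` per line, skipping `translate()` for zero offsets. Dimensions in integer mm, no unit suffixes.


translate([213, 109, 0]) cube([2906, 158, 132]);


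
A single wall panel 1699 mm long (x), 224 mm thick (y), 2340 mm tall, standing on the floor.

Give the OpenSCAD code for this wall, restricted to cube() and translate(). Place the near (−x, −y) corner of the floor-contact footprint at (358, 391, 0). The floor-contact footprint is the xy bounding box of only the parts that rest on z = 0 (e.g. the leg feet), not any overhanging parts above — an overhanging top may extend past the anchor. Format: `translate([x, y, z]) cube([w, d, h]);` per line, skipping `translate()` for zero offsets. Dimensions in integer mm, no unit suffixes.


translate([358, 391, 0]) cube([1699, 224, 2340]);


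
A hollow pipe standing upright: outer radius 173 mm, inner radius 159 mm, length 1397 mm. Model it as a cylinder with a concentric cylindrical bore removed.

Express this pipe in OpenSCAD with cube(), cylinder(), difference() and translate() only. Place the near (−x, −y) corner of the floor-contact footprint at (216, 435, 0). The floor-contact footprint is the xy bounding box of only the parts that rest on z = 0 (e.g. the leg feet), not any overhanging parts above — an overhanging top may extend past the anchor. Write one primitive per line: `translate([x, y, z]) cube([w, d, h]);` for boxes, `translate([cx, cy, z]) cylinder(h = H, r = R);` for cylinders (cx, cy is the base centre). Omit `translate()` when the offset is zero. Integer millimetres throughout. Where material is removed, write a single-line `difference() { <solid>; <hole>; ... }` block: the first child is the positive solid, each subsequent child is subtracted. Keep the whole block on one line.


difference() { translate([389, 608, 0]) cylinder(h = 1397, r = 173); translate([389, 608, 0]) cylinder(h = 1397, r = 159); }


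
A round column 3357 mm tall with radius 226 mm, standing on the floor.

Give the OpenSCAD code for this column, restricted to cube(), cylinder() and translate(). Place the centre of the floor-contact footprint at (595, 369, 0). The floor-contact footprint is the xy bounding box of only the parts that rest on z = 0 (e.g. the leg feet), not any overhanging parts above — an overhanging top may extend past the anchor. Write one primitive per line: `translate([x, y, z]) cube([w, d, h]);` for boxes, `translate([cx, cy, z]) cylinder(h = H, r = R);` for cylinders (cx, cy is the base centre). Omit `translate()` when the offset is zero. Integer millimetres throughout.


translate([595, 369, 0]) cylinder(h = 3357, r = 226);


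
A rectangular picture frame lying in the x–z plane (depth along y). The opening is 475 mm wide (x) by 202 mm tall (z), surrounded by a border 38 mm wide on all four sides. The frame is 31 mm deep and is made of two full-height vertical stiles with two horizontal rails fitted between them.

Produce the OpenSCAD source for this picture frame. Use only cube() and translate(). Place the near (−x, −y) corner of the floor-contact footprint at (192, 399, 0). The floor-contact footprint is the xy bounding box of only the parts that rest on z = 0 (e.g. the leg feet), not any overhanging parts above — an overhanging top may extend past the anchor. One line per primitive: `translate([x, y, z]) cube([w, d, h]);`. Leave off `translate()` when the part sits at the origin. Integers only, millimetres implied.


translate([192, 399, 0]) cube([38, 31, 278]);
translate([705, 399, 0]) cube([38, 31, 278]);
translate([230, 399, 0]) cube([475, 31, 38]);
translate([230, 399, 240]) cube([475, 31, 38]);


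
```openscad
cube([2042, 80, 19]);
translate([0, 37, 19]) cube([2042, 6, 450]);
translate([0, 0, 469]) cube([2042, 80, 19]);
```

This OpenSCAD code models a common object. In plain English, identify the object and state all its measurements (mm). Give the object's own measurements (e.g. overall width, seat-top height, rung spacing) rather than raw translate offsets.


An I-beam lying along x, 2042 mm long. Overall section height 488 mm. Two flanges 80 mm wide (y) and 19 mm thick, one on the floor and one at the top; a web 6 mm thick runs between them, centred on the flange width.


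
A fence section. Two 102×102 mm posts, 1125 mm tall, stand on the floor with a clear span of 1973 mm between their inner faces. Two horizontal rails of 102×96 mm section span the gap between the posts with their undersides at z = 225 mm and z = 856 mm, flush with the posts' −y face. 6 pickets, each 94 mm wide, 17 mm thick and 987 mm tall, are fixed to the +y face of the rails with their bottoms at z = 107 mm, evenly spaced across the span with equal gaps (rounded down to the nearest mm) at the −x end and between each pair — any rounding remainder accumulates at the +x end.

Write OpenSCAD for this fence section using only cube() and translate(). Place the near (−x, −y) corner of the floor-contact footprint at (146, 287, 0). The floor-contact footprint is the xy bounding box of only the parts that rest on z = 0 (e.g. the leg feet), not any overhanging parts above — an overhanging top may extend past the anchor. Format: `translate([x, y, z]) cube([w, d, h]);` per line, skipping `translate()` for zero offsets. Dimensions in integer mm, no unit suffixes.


translate([146, 287, 0]) cube([102, 102, 1125]);
translate([2221, 287, 0]) cube([102, 102, 1125]);
translate([248, 287, 225]) cube([1973, 102, 96]);
translate([248, 287, 856]) cube([1973, 102, 96]);
translate([449, 389, 107]) cube([94, 17, 987]);
translate([744, 389, 107]) cube([94, 17, 987]);
translate([1039, 389, 107]) cube([94, 17, 987]);
translate([1334, 389, 107]) cube([94, 17, 987]);
translate([1629, 389, 107]) cube([94, 17, 987]);
translate([1924, 389, 107]) cube([94, 17, 987]);


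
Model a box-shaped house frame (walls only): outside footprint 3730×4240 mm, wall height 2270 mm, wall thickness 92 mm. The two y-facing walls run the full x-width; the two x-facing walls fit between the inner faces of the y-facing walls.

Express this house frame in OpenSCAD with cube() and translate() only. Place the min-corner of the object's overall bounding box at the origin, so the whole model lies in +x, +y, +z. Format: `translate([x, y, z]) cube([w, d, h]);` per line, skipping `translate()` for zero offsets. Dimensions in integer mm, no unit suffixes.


cube([3730, 92, 2270]);
translate([0, 4148, 0]) cube([3730, 92, 2270]);
translate([0, 92, 0]) cube([92, 4056, 2270]);
translate([3638, 92, 0]) cube([92, 4056, 2270]);
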